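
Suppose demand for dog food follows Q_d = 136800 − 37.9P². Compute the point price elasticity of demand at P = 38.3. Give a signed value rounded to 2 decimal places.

dQ_d/dP = −2·37.9·P = -2903.14. At P = 38.3, Q_d = 81204.869.
Ed = (dQ_d/dP)·(P/Q_d) = (-2903.14) × (38.3/81204.869) = -1.3692…

-1.37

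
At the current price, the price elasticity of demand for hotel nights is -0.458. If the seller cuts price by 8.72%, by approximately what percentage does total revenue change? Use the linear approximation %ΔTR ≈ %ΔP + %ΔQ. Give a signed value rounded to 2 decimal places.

%ΔQ ≈ Ed × %ΔP = (-0.458) × (-8.72%) = +3.9938%
%ΔTR ≈ %ΔP + %ΔQ = (-8.72%) + (+3.9938%) = -4.7262%

-4.73%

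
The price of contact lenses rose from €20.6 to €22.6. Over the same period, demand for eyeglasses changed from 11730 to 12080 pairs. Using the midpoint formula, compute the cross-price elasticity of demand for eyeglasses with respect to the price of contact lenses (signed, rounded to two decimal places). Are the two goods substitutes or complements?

%ΔQ_{eyeglasses} = (12080 − 11730)/avg = 350/11905 = 0.029399…
%ΔP_{contact lenses} = (22.6 − 20.6)/avg = 2/21.6 = 0.092592…
E_cross = (350/11905) / (2/21.6) = 0.3175…
E_cross > 0 ⇒ the goods are substitutes.

0.32; substitutes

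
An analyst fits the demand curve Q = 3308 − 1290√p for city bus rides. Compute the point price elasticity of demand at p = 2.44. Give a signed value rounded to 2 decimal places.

-0.78

dQ/dp = −1290/(2√p) = -412.919. At p = 2.44, Q = 1292.96.
Ed = (dQ/dp)·(p/Q) = (-412.919) × (2.44/1292.96) = -0.7792…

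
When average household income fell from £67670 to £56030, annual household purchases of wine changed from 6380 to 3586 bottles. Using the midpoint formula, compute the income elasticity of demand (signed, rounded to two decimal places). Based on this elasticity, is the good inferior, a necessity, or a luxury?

2.98; luxury

%ΔQ = (3586 − 6380)/[( 6380 + 3586)/2] = -2794/4983 = -0.560706…
%ΔIncome = (56030 − 67670)/[( 67670 + 56030)/2] = -11640/61850 = -0.188197…
E_income = (-2794/4983) / (-11640/61850) = 2.9793…
E_income > 1 ⇒ normal good, luxury.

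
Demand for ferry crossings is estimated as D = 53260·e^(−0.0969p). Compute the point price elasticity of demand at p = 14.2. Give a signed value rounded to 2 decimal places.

-1.38

dD/dp = −0.0969·D = -1303.6. At p = 14.2, D = 13453.
Ed = (dD/dp)·(p/D) = (-1303.6) × (14.2/13453) = -1.3759…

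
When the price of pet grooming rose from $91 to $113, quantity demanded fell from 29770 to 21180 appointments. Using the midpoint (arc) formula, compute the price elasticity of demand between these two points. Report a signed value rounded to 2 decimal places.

%ΔQ = (21180 − 29770) / [(29770 + 21180)/2] = -8590/25475 = -0.337193…
%ΔP = (113 − 91) / [(91 + 113)/2] = 22/102 = 0.215686…
Arc Ed = %ΔQ / %ΔP = (-8590/25475) / (22/102) = -1.5633…

-1.56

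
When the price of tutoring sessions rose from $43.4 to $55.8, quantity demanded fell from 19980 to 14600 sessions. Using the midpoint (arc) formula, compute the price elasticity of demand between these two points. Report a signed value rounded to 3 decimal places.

%ΔQ = (14600 − 19980) / [(19980 + 14600)/2] = -5380/17290 = -0.311162…
%ΔP = (55.8 − 43.4) / [(43.4 + 55.8)/2] = 12.4/49.6 = 0.25
Arc Ed = %ΔQ / %ΔP = (-5380/17290) / (12.4/49.6) = -1.24465…

-1.245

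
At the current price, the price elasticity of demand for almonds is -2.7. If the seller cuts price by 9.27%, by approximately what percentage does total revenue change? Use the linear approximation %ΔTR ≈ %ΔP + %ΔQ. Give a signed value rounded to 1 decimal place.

+15.8%

%ΔQ ≈ Ed × %ΔP = (-2.7) × (-9.27%) = +25.0290%
%ΔTR ≈ %ΔP + %ΔQ = (-9.27%) + (+25.0290%) = +15.7590%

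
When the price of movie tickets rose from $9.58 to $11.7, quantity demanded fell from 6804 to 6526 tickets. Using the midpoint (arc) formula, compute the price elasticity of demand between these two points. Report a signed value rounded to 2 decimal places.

%ΔQ = (6526 − 6804) / [(6804 + 6526)/2] = -278/6665 = -0.041710…
%ΔP = (11.7 − 9.58) / [(9.58 + 11.7)/2] = 2.12/10.64 = 0.199248…
Arc Ed = %ΔQ / %ΔP = (-278/6665) / (2.12/10.64) = -0.2093…

-0.21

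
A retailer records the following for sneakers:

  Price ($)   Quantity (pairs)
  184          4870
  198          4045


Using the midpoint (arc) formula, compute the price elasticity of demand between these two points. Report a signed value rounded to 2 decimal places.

%ΔQ = (4045 − 4870) / [(4870 + 4045)/2] = -825/4457.5 = -0.185081…
%ΔP = (198 − 184) / [(184 + 198)/2] = 14/191 = 0.073298…
Arc Ed = %ΔQ / %ΔP = (-825/4457.5) / (14/191) = -2.5250…

-2.53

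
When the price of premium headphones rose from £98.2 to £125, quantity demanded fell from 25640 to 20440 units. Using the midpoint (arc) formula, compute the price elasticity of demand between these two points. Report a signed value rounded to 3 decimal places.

-0.940

%ΔQ = (20440 − 25640) / [(25640 + 20440)/2] = -5200/23040 = -0.225694…
%ΔP = (125 − 98.2) / [(98.2 + 125)/2] = 26.8/111.6 = 0.240143…
Arc Ed = %ΔQ / %ΔP = (-5200/23040) / (26.8/111.6) = -0.93983…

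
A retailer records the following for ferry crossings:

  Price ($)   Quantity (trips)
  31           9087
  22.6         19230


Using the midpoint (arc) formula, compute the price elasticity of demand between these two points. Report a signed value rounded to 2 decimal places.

-2.29

%ΔQ = (19230 − 9087) / [(9087 + 19230)/2] = 10143/14158.5 = 0.716389…
%ΔP = (22.6 − 31) / [(31 + 22.6)/2] = -8.4/26.8 = -0.313432…
Arc Ed = %ΔQ / %ΔP = (10143/14158.5) / (-8.4/26.8) = -2.2856…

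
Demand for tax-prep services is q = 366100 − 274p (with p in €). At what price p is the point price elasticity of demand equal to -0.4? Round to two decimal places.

Ed = −274p/(366100 − 274p). Set this equal to -0.4:
274p = 0.4·(366100 − 274p) ⇒ 274p(1 + 0.4) = 0.4·366100
p = 0.4·366100 / (274·1.4) = 381.7518…

381.75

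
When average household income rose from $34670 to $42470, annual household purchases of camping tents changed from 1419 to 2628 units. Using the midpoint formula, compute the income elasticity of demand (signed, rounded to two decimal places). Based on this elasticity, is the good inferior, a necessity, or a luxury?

%ΔQ = (2628 − 1419)/[( 1419 + 2628)/2] = 1209/2023.5 = 0.597479…
%ΔIncome = (42470 − 34670)/[( 34670 + 42470)/2] = 7800/38570 = 0.202229…
E_income = (1209/2023.5) / (7800/38570) = 2.9544…
E_income > 1 ⇒ normal good, luxury.

2.95; luxury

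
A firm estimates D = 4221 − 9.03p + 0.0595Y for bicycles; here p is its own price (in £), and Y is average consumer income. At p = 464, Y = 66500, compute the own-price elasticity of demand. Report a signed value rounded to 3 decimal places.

At the given values, D = 4221 − 9.03(464) + 0.0595(66500) = 3987.83.
∂D/∂p = −9.03.
E = (-9.03) × (464/3987.83) = -1.05067…

-1.051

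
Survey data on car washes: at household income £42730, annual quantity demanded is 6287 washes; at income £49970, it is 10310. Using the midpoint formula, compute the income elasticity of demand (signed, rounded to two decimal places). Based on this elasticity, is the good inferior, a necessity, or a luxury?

3.10; luxury

%ΔQ = (10310 − 6287)/[( 6287 + 10310)/2] = 4023/8298.5 = 0.484786…
%ΔIncome = (49970 − 42730)/[( 42730 + 49970)/2] = 7240/46350 = 0.156202…
E_income = (4023/8298.5) / (7240/46350) = 3.1035…
E_income > 1 ⇒ normal good, luxury.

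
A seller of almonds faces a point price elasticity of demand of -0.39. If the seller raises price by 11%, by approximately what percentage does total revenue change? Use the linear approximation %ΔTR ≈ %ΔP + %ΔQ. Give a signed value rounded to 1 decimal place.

+6.7%

%ΔQ ≈ Ed × %ΔP = (-0.39) × (+11%) = -4.2900%
%ΔTR ≈ %ΔP + %ΔQ = (+11%) + (-4.2900%) = +6.7100%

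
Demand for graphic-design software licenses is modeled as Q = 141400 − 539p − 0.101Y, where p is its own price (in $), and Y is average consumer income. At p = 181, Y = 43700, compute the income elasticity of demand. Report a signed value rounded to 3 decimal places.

At the given values, Q = 141400 − 539(181) − 0.101(43700) = 39427.3.
∂Q/∂Y = -0.101.
E = (-0.101) × (43700/39427.3) = -0.11194…

-0.112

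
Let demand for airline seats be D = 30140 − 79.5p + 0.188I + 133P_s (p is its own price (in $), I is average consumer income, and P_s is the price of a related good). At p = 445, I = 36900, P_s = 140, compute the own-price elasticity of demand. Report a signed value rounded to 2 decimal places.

-1.74

At the given values, D = 30140 − 79.5(445) + 0.188(36900) + 133(140) = 20319.7.
∂D/∂p = −79.5.
E = (-79.5) × (445/20319.7) = -1.7410…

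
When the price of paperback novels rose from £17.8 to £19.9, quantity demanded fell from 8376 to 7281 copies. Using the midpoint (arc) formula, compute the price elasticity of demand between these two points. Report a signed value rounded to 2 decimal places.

%ΔQ = (7281 − 8376) / [(8376 + 7281)/2] = -1095/7828.5 = -0.139873…
%ΔP = (19.9 − 17.8) / [(17.8 + 19.9)/2] = 2.1/18.85 = 0.111405…
Arc Ed = %ΔQ / %ΔP = (-1095/7828.5) / (2.1/18.85) = -1.2555…

-1.26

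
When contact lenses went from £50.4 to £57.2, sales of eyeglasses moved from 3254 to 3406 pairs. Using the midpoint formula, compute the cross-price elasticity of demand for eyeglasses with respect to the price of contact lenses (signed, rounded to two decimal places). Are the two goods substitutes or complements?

0.36; substitutes

%ΔQ_{eyeglasses} = (3406 − 3254)/avg = 152/3330 = 0.045645…
%ΔP_{contact lenses} = (57.2 − 50.4)/avg = 6.8/53.8 = 0.126394…
E_cross = (152/3330) / (6.8/53.8) = 0.3611…
E_cross > 0 ⇒ the goods are substitutes.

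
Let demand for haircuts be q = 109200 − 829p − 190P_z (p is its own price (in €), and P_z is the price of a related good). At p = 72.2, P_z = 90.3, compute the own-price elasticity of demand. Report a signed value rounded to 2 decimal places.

-1.86

At the given values, q = 109200 − 829(72.2) − 190(90.3) = 32189.2.
∂q/∂p = −829.
E = (-829) × (72.2/32189.2) = -1.8594…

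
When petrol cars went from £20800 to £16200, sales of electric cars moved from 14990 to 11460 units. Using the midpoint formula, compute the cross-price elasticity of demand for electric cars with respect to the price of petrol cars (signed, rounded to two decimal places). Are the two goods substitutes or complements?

1.07; substitutes

%ΔQ_{electric cars} = (11460 − 14990)/avg = -3530/13225 = -0.266918…
%ΔP_{petrol cars} = (16200 − 20800)/avg = -4600/18500 = -0.248648…
E_cross = (-3530/13225) / (-4600/18500) = 1.0734…
E_cross > 0 ⇒ the goods are substitutes.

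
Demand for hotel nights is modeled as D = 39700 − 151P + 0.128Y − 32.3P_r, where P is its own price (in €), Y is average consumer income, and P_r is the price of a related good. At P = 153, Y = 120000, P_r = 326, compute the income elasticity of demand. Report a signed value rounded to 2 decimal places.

0.72

At the given values, D = 39700 − 151(153) + 0.128(120000) − 32.3(326) = 21427.2.
∂D/∂Y = 0.128.
E = (0.128) × (120000/21427.2) = 0.7168…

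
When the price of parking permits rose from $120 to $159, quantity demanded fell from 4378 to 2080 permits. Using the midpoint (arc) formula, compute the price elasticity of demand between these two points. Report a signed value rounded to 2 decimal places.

%ΔQ = (2080 − 4378) / [(4378 + 2080)/2] = -2298/3229 = -0.711675…
%ΔP = (159 − 120) / [(120 + 159)/2] = 39/139.5 = 0.279569…
Arc Ed = %ΔQ / %ΔP = (-2298/3229) / (39/139.5) = -2.5456…

-2.55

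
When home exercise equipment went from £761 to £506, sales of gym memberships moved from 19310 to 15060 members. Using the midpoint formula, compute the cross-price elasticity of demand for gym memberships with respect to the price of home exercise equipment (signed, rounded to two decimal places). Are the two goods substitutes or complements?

%ΔQ_{gym memberships} = (15060 − 19310)/avg = -4250/17185 = -0.247308…
%ΔP_{home exercise equipment} = (506 − 761)/avg = -255/633.5 = -0.402525…
E_cross = (-4250/17185) / (-255/633.5) = 0.6143…
E_cross > 0 ⇒ the goods are substitutes.

0.61; substitutes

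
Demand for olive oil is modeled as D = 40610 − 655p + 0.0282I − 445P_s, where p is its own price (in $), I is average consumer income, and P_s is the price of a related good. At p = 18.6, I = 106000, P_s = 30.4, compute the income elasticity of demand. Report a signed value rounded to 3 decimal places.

At the given values, D = 40610 − 655(18.6) + 0.0282(106000) − 445(30.4) = 17888.2.
∂D/∂I = 0.0282.
E = (0.0282) × (106000/17888.2) = 0.16710…

0.167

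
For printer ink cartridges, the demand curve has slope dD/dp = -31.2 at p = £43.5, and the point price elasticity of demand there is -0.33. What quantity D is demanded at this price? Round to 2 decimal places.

4112.73

Ed = (dD/dp)·(p/D) ⇒ D = (dD/dp)·p/Ed = (-31.2)·43.5/(-0.33) = 4112.7272…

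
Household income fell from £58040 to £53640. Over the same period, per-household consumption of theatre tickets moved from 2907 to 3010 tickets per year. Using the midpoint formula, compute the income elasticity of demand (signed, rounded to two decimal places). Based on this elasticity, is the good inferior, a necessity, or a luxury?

%ΔQ = (3010 − 2907)/[( 2907 + 3010)/2] = 103/2958.5 = 0.034814…
%ΔIncome = (53640 − 58040)/[( 58040 + 53640)/2] = -4400/55840 = -0.078796…
E_income = (103/2958.5) / (-4400/55840) = -0.4418…
E_income < 0 ⇒ inferior good.

-0.44; inferior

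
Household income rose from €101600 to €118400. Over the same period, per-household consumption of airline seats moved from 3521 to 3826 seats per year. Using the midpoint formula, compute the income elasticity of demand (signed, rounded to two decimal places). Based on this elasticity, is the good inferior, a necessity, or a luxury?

0.54; necessity

%ΔQ = (3826 − 3521)/[( 3521 + 3826)/2] = 305/3673.5 = 0.083027…
%ΔIncome = (118400 − 101600)/[( 101600 + 118400)/2] = 16800/110000 = 0.152727…
E_income = (305/3673.5) / (16800/110000) = 0.5436…
0 < E_income < 1 ⇒ normal good, necessity.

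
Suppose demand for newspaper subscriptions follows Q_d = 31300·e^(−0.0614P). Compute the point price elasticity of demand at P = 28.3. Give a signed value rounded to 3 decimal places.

-1.738

dQ_d/dP = −0.0614·Q_d = -338.122. At P = 28.3, Q_d = 5506.88.
Ed = (dQ_d/dP)·(P/Q_d) = (-338.122) × (28.3/5506.88) = -1.73762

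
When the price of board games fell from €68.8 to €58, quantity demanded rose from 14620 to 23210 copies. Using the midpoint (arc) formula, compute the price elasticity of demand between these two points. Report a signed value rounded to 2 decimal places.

-2.67

%ΔQ = (23210 − 14620) / [(14620 + 23210)/2] = 8590/18915 = 0.454136…
%ΔP = (58 − 68.8) / [(68.8 + 58)/2] = -10.8/63.4 = -0.170347…
Arc Ed = %ΔQ / %ΔP = (8590/18915) / (-10.8/63.4) = -2.6659…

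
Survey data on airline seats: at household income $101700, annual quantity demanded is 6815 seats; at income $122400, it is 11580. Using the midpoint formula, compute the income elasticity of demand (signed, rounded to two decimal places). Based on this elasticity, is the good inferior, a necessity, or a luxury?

2.80; luxury

%ΔQ = (11580 − 6815)/[( 6815 + 11580)/2] = 4765/9197.5 = 0.518075…
%ΔIncome = (122400 − 101700)/[( 101700 + 122400)/2] = 20700/112050 = 0.184738…
E_income = (4765/9197.5) / (20700/112050) = 2.8043…
E_income > 1 ⇒ normal good, luxury.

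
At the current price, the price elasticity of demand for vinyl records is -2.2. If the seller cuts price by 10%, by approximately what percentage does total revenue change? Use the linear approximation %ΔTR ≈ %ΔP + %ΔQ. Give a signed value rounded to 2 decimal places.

%ΔQ ≈ Ed × %ΔP = (-2.2) × (-10%) = +22.0000%
%ΔTR ≈ %ΔP + %ΔQ = (-10%) + (+22.0000%) = +12.0000%

+12.00%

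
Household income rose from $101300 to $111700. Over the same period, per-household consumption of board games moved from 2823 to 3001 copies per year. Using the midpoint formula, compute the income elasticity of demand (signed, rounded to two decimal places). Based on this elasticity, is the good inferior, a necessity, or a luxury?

%ΔQ = (3001 − 2823)/[( 2823 + 3001)/2] = 178/2912 = 0.061126…
%ΔIncome = (111700 − 101300)/[( 101300 + 111700)/2] = 10400/106500 = 0.097652…
E_income = (178/2912) / (10400/106500) = 0.6259…
0 < E_income < 1 ⇒ normal good, necessity.

0.63; necessity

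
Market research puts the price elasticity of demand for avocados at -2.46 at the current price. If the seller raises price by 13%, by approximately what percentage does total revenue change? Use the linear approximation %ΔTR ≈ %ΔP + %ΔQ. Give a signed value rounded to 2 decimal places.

%ΔQ ≈ Ed × %ΔP = (-2.46) × (+13%) = -31.9800%
%ΔTR ≈ %ΔP + %ΔQ = (+13%) + (-31.9800%) = -18.9800%

-18.98%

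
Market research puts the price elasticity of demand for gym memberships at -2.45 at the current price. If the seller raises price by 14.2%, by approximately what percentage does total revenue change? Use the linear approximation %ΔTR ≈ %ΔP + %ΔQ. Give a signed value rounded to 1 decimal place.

-20.6%

%ΔQ ≈ Ed × %ΔP = (-2.45) × (+14.2%) = -34.7900%
%ΔTR ≈ %ΔP + %ΔQ = (+14.2%) + (-34.7900%) = -20.5900%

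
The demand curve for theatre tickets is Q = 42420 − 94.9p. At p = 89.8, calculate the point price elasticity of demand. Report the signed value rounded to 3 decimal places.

-0.251

dQ/dp = −94.9. At p = 89.8, Q = 42420 − 94.9(89.8) = 33897.98.
Ed = (dQ/dp)·(p/Q) = −94.9 × (89.8/33897.98) = -0.25140…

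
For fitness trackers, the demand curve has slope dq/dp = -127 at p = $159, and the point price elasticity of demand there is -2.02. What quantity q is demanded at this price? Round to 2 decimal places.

Ed = (dq/dp)·(p/q) ⇒ q = (dq/dp)·p/Ed = (-127)·159/(-2.02) = 9996.5346…

9996.53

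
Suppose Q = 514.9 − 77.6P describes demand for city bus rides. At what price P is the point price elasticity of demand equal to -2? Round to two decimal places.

Ed = −77.6P/(514.9 − 77.6P). Set this equal to -2:
77.6P = 2·(514.9 − 77.6P) ⇒ 77.6P(1 + 2) = 2·514.9
P = 2·514.9 / (77.6·3) = 4.4235…

4.42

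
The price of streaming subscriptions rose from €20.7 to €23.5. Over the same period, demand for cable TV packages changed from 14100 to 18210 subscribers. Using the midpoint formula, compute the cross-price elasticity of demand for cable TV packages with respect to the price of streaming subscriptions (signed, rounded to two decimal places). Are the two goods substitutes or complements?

%ΔQ_{cable TV packages} = (18210 − 14100)/avg = 4110/16155 = 0.254410…
%ΔP_{streaming subscriptions} = (23.5 − 20.7)/avg = 2.8/22.1 = 0.126696…
E_cross = (4110/16155) / (2.8/22.1) = 2.0080…
E_cross > 0 ⇒ the goods are substitutes.

2.01; substitutes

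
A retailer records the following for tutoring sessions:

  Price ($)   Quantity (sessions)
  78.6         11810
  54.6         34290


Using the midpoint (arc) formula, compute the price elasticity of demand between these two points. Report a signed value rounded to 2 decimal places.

%ΔQ = (34290 − 11810) / [(11810 + 34290)/2] = 22480/23050 = 0.975271…
%ΔP = (54.6 − 78.6) / [(78.6 + 54.6)/2] = -24/66.6 = -0.360360…
Arc Ed = %ΔQ / %ΔP = (22480/23050) / (-24/66.6) = -2.7063…

-2.71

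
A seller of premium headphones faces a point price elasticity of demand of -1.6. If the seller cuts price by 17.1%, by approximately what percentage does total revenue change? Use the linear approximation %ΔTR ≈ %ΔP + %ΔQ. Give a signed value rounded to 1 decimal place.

%ΔQ ≈ Ed × %ΔP = (-1.6) × (-17.1%) = +27.3600%
%ΔTR ≈ %ΔP + %ΔQ = (-17.1%) + (+27.3600%) = +10.2600%

+10.3%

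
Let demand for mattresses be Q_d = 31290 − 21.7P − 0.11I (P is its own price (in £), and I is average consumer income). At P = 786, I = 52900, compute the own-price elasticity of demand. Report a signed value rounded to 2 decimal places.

At the given values, Q_d = 31290 − 21.7(786) − 0.11(52900) = 8414.8.
∂Q_d/∂P = −21.7.
E = (-21.7) × (786/8414.8) = -2.0269…

-2.03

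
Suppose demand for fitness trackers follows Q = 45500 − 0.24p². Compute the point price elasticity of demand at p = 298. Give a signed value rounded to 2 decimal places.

dQ/dp = −2·0.24·p = -143.04. At p = 298, Q = 24187.04.
Ed = (dQ/dp)·(p/Q) = (-143.04) × (298/24187.04) = -1.7623…

-1.76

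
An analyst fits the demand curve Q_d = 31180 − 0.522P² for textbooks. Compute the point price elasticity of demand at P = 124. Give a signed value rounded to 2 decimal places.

dQ_d/dP = −2·0.522·P = -129.456. At P = 124, Q_d = 23153.728.
Ed = (dQ_d/dP)·(P/Q_d) = (-129.456) × (124/23153.728) = -0.6933…

-0.69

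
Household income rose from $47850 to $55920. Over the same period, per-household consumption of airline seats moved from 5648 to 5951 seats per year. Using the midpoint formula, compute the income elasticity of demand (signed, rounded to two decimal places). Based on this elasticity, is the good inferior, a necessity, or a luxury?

%ΔQ = (5951 − 5648)/[( 5648 + 5951)/2] = 303/5799.5 = 0.052245…
%ΔIncome = (55920 − 47850)/[( 47850 + 55920)/2] = 8070/51885 = 0.155536…
E_income = (303/5799.5) / (8070/51885) = 0.3359…
0 < E_income < 1 ⇒ normal good, necessity.

0.34; necessity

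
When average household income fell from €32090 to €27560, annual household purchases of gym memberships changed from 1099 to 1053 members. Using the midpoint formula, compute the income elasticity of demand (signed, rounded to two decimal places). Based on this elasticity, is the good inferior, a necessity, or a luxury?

0.28; necessity

%ΔQ = (1053 − 1099)/[( 1099 + 1053)/2] = -46/1076 = -0.042750…
%ΔIncome = (27560 − 32090)/[( 32090 + 27560)/2] = -4530/29825 = -0.151886…
E_income = (-46/1076) / (-4530/29825) = 0.2814…
0 < E_income < 1 ⇒ normal good, necessity.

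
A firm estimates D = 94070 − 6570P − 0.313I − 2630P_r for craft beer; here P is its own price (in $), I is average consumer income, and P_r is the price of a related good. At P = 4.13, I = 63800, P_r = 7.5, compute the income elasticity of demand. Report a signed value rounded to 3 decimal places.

-0.733

At the given values, D = 94070 − 6570(4.13) − 0.313(63800) − 2630(7.5) = 27241.5.
∂D/∂I = -0.313.
E = (-0.313) × (63800/27241.5) = -0.73305…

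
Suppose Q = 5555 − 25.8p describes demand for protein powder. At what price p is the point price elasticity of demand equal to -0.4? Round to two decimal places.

61.52

Ed = −25.8p/(5555 − 25.8p). Set this equal to -0.4:
25.8p = 0.4·(5555 − 25.8p) ⇒ 25.8p(1 + 0.4) = 0.4·5555
p = 0.4·5555 / (25.8·1.4) = 61.5171…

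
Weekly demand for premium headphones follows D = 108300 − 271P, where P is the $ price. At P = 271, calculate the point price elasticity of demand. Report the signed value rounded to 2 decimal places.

-2.11

dD/dP = −271. At P = 271, D = 108300 − 271(271) = 34859.
Ed = (dD/dP)·(P/D) = −271 × (271/34859) = -2.1068…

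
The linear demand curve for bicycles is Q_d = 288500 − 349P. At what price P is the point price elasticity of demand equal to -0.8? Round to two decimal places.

Ed = −349P/(288500 − 349P). Set this equal to -0.8:
349P = 0.8·(288500 − 349P) ⇒ 349P(1 + 0.8) = 0.8·288500
P = 0.8·288500 / (349·1.8) = 367.3989…

367.40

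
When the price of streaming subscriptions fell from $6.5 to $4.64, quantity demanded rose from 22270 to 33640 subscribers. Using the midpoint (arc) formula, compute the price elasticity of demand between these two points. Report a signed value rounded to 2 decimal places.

-1.22

%ΔQ = (33640 − 22270) / [(22270 + 33640)/2] = 11370/27955 = 0.406725…
%ΔP = (4.64 − 6.5) / [(6.5 + 4.64)/2] = -1.86/5.57 = -0.333931…
Arc Ed = %ΔQ / %ΔP = (11370/27955) / (-1.86/5.57) = -1.2179…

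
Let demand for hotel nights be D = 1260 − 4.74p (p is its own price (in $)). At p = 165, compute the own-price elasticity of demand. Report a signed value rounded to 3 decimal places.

At the given values, D = 1260 − 4.74(165) = 477.9.
∂D/∂p = −4.74.
E = (-4.74) × (165/477.9) = -1.63653…

-1.637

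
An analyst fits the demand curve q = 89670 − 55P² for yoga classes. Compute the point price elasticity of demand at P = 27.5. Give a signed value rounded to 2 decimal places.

-1.73

dq/dP = −2·55·P = -3025. At P = 27.5, q = 48076.25.
Ed = (dq/dP)·(P/q) = (-3025) × (27.5/48076.25) = -1.7303…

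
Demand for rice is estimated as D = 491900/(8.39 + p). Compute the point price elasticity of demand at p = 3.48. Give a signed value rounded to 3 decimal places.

-0.293

dD/dp = −491900/(8.39 + p)² = -3491.21. At p = 3.48, D = 41440.6.
Ed = (dD/dp)·(p/D) = (-3491.21) × (3.48/41440.6) = -0.29317…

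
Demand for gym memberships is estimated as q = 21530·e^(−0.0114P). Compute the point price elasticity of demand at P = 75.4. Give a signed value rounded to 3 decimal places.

-0.860

dq/dP = −0.0114·q = -103.907. At P = 75.4, q = 9114.69.
Ed = (dq/dP)·(P/q) = (-103.907) × (75.4/9114.69) = -0.85956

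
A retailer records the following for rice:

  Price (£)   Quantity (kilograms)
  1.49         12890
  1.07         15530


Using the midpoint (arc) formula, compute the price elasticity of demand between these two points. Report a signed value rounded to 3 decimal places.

%ΔQ = (15530 − 12890) / [(12890 + 15530)/2] = 2640/14210 = 0.185784…
%ΔP = (1.07 − 1.49) / [(1.49 + 1.07)/2] = -0.42/1.28 = -0.328125
Arc Ed = %ΔQ / %ΔP = (2640/14210) / (-0.42/1.28) = -0.56620…

-0.566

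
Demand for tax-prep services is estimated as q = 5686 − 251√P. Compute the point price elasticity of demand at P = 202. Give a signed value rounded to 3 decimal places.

-0.842

dq/dP = −251/(2√P) = -8.83015. At P = 202, q = 2118.62.
Ed = (dq/dP)·(P/q) = (-8.83015) × (202/2118.62) = -0.84191…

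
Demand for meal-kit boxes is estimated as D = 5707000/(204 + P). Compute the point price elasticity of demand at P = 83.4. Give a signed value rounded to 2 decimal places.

dD/dP = −5707000/(204 + P)² = -69.093. At P = 83.4, D = 19857.3.
Ed = (dD/dP)·(P/D) = (-69.093) × (83.4/19857.3) = -0.2901…

-0.29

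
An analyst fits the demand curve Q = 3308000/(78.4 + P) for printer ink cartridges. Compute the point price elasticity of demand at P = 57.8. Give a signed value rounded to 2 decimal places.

-0.42

dQ/dP = −3308000/(78.4 + P)² = -178.325. At P = 57.8, Q = 24287.8.
Ed = (dQ/dP)·(P/Q) = (-178.325) × (57.8/24287.8) = -0.4243…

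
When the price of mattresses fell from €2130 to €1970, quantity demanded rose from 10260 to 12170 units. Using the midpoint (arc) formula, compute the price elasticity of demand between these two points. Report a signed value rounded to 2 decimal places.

-2.18

%ΔQ = (12170 − 10260) / [(10260 + 12170)/2] = 1910/11215 = 0.170307…
%ΔP = (1970 − 2130) / [(2130 + 1970)/2] = -160/2050 = -0.078048…
Arc Ed = %ΔQ / %ΔP = (1910/11215) / (-160/2050) = -2.1820…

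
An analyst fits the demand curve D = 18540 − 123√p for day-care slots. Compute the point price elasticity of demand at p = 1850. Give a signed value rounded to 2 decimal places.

dD/dp = −123/(2√p) = -1.42985. At p = 1850, D = 13249.6.
Ed = (dD/dp)·(p/D) = (-1.42985) × (1850/13249.6) = -0.1996…

-0.20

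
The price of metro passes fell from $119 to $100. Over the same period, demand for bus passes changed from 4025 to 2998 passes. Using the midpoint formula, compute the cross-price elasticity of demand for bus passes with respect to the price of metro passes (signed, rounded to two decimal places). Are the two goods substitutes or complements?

1.69; substitutes

%ΔQ_{bus passes} = (2998 − 4025)/avg = -1027/3511.5 = -0.292467…
%ΔP_{metro passes} = (100 − 119)/avg = -19/109.5 = -0.173515…
E_cross = (-1027/3511.5) / (-19/109.5) = 1.6855…
E_cross > 0 ⇒ the goods are substitutes.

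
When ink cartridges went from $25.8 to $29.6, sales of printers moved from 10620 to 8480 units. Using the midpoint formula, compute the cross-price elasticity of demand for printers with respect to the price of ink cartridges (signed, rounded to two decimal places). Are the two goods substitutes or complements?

-1.63; complements

%ΔQ_{printers} = (8480 − 10620)/avg = -2140/9550 = -0.224083…
%ΔP_{ink cartridges} = (29.6 − 25.8)/avg = 3.8/27.7 = 0.137184…
E_cross = (-2140/9550) / (3.8/27.7) = -1.6334…
E_cross < 0 ⇒ the goods are complements.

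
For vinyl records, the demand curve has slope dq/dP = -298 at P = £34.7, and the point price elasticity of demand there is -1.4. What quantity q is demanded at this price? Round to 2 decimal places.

7386.14

Ed = (dq/dP)·(P/q) ⇒ q = (dq/dP)·P/Ed = (-298)·34.7/(-1.4) = 7386.1428…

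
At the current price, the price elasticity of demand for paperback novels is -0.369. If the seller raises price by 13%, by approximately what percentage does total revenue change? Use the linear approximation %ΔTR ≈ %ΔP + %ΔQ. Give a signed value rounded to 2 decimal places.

%ΔQ ≈ Ed × %ΔP = (-0.369) × (+13%) = -4.7970%
%ΔTR ≈ %ΔP + %ΔQ = (+13%) + (-4.7970%) = +8.2030%

+8.20%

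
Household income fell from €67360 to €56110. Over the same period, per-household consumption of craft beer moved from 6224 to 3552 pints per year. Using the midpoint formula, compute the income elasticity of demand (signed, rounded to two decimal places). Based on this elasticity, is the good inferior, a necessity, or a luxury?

3.00; luxury

%ΔQ = (3552 − 6224)/[( 6224 + 3552)/2] = -2672/4888 = -0.546644…
%ΔIncome = (56110 − 67360)/[( 67360 + 56110)/2] = -11250/61735 = -0.182230…
E_income = (-2672/4888) / (-11250/61735) = 2.9997…
E_income > 1 ⇒ normal good, luxury.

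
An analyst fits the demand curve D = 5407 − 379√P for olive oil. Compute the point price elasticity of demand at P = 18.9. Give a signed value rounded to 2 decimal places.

-0.22

dD/dP = −379/(2√P) = -43.5891. At P = 18.9, D = 3759.33.
Ed = (dD/dP)·(P/D) = (-43.5891) × (18.9/3759.33) = -0.2191…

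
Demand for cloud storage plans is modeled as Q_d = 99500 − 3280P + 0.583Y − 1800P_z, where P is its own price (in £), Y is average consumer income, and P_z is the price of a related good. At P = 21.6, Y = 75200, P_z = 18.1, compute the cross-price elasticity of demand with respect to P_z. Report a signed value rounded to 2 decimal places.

At the given values, Q_d = 99500 − 3280(21.6) + 0.583(75200) − 1800(18.1) = 39913.6.
∂Q_d/∂P_z = -1800.
E = (-1800) × (18.1/39913.6) = -0.8162…

-0.82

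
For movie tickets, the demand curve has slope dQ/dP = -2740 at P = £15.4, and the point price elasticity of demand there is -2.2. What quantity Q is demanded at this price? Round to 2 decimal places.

19180.00

Ed = (dQ/dP)·(P/Q) ⇒ Q = (dQ/dP)·P/Ed = (-2740)·15.4/(-2.2) = 19180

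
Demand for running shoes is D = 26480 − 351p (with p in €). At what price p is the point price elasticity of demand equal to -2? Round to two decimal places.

Ed = −351p/(26480 − 351p). Set this equal to -2:
351p = 2·(26480 − 351p) ⇒ 351p(1 + 2) = 2·26480
p = 2·26480 / (351·3) = 50.2943…

50.29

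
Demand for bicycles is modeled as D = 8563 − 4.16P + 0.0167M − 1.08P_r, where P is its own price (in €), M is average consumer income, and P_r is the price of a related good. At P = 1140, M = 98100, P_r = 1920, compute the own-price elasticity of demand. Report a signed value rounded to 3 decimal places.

-1.401

At the given values, D = 8563 − 4.16(1140) + 0.0167(98100) − 1.08(1920) = 3385.27.
∂D/∂P = −4.16.
E = (-4.16) × (1140/3385.27) = -1.40089…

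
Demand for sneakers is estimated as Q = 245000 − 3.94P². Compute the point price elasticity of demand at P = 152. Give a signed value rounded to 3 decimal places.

dQ/dP = −2·3.94·P = -1197.76. At P = 152, Q = 153970.24.
Ed = (dQ/dP)·(P/Q) = (-1197.76) × (152/153970.24) = -1.18243…

-1.182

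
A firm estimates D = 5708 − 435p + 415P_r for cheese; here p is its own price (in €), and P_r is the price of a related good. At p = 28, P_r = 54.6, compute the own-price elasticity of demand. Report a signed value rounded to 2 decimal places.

At the given values, D = 5708 − 435(28) + 415(54.6) = 16187.
∂D/∂p = −435.
E = (-435) × (28/16187) = -0.7524…

-0.75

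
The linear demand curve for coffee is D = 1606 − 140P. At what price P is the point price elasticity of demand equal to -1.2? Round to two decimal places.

6.26

Ed = −140P/(1606 − 140P). Set this equal to -1.2:
140P = 1.2·(1606 − 140P) ⇒ 140P(1 + 1.2) = 1.2·1606
P = 1.2·1606 / (140·2.2) = 6.2571…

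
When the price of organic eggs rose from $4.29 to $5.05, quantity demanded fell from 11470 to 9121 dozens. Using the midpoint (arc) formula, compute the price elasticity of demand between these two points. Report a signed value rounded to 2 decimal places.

%ΔQ = (9121 − 11470) / [(11470 + 9121)/2] = -2349/10295.5 = -0.228157…
%ΔP = (5.05 − 4.29) / [(4.29 + 5.05)/2] = 0.76/4.67 = 0.162740…
Arc Ed = %ΔQ / %ΔP = (-2349/10295.5) / (0.76/4.67) = -1.4019…

-1.40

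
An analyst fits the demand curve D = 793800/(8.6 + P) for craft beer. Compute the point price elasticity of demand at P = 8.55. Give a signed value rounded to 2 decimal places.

-0.50

dD/dP = −793800/(8.6 + P)² = -2698.88. At P = 8.55, D = 46285.7.
Ed = (dD/dP)·(P/D) = (-2698.88) × (8.55/46285.7) = -0.4985…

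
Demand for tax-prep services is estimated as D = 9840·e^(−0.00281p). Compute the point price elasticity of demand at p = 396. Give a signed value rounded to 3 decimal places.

dD/dp = −0.00281·D = -9.08732. At p = 396, D = 3233.92.
Ed = (dD/dp)·(p/D) = (-9.08732) × (396/3233.92) = -1.11276

-1.113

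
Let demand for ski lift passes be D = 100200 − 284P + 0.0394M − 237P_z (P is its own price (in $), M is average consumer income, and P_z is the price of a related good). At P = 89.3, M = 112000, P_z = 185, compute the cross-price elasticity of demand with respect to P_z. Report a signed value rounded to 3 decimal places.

At the given values, D = 100200 − 284(89.3) + 0.0394(112000) − 237(185) = 35406.6.
∂D/∂P_z = -237.
E = (-237) × (185/35406.6) = -1.23832…

-1.238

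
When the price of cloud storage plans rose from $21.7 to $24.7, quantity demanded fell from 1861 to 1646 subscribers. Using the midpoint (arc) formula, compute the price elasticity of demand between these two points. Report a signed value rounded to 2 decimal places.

-0.95

%ΔQ = (1646 − 1861) / [(1861 + 1646)/2] = -215/1753.5 = -0.122611…
%ΔP = (24.7 − 21.7) / [(21.7 + 24.7)/2] = 3/23.2 = 0.129310…
Arc Ed = %ΔQ / %ΔP = (-215/1753.5) / (3/23.2) = -0.9481…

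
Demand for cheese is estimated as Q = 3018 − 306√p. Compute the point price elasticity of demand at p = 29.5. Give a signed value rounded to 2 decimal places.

-0.61

dQ/dp = −306/(2√p) = -28.1696. At p = 29.5, Q = 1355.99.
Ed = (dQ/dp)·(p/Q) = (-28.1696) × (29.5/1355.99) = -0.6128…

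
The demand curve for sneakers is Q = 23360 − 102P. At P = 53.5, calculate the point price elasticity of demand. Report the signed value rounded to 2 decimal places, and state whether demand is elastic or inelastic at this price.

dQ/dP = −102. At P = 53.5, Q = 23360 − 102(53.5) = 17903.
Ed = (dQ/dP)·(P/Q) = −102 × (53.5/17903) = -0.3048…
|Ed| = 0.30 < 1, so demand is inelastic.

-0.30; inelastic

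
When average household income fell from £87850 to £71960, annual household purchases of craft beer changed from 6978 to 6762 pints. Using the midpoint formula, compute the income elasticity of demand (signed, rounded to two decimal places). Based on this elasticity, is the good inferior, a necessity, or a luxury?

0.16; necessity

%ΔQ = (6762 − 6978)/[( 6978 + 6762)/2] = -216/6870 = -0.031441…
%ΔIncome = (71960 − 87850)/[( 87850 + 71960)/2] = -15890/79905 = -0.198861…
E_income = (-216/6870) / (-15890/79905) = 0.1581…
0 < E_income < 1 ⇒ normal good, necessity.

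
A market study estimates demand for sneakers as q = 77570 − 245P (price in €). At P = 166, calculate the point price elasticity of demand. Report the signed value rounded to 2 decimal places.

dq/dP = −245. At P = 166, q = 77570 − 245(166) = 36900.
Ed = (dq/dP)·(P/q) = −245 × (166/36900) = -1.1021…

-1.10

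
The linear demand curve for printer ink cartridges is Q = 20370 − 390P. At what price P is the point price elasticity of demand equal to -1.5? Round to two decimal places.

31.34

Ed = −390P/(20370 − 390P). Set this equal to -1.5:
390P = 1.5·(20370 − 390P) ⇒ 390P(1 + 1.5) = 1.5·20370
P = 1.5·20370 / (390·2.5) = 31.3384…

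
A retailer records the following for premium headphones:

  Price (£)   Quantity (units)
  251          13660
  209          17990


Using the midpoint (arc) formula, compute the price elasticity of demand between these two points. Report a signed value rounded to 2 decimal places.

%ΔQ = (17990 − 13660) / [(13660 + 17990)/2] = 4330/15825 = 0.273617…
%ΔP = (209 − 251) / [(251 + 209)/2] = -42/230 = -0.182608…
Arc Ed = %ΔQ / %ΔP = (4330/15825) / (-42/230) = -1.4983…

-1.50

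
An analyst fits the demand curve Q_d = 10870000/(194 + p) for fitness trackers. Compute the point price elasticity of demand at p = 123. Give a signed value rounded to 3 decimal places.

dQ_d/dp = −10870000/(194 + p)² = -108.171. At p = 123, Q_d = 34290.2.
Ed = (dQ_d/dp)·(p/Q_d) = (-108.171) × (123/34290.2) = -0.38801…

-0.388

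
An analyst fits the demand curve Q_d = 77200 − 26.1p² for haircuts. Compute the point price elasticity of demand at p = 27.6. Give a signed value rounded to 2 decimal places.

-0.69

dQ_d/dp = −2·26.1·p = -1440.72. At p = 27.6, Q_d = 57318.064.
Ed = (dQ_d/dp)·(p/Q_d) = (-1440.72) × (27.6/57318.064) = -0.6937…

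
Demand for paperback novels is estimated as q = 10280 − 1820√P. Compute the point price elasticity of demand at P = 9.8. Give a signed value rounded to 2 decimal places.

-0.62

dq/dP = −1820/(2√P) = -290.689. At P = 9.8, q = 4582.5.
Ed = (dq/dP)·(P/q) = (-290.689) × (9.8/4582.5) = -0.6216…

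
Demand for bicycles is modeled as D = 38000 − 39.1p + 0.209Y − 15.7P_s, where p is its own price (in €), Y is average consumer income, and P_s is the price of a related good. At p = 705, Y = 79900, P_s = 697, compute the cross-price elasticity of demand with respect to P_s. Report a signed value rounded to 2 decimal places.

-0.68

At the given values, D = 38000 − 39.1(705) + 0.209(79900) − 15.7(697) = 16190.7.
∂D/∂P_s = -15.7.
E = (-15.7) × (697/16190.7) = -0.6758…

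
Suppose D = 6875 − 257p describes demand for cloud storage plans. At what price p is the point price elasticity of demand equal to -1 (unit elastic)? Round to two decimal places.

13.38

Ed = −257p/(6875 − 257p). Set this equal to -1:
257p = 1·(6875 − 257p) ⇒ 257p(1 + 1) = 1·6875
p = 1·6875 / (257·2) = 13.3754…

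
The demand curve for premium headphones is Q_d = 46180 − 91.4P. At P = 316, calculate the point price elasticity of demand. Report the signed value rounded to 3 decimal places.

-1.670

dQ_d/dP = −91.4. At P = 316, Q_d = 46180 − 91.4(316) = 17297.6.
Ed = (dQ_d/dP)·(P/Q_d) = −91.4 × (316/17297.6) = -1.66973…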